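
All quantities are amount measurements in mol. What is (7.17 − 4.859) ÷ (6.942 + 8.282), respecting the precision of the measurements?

0.152

7.17 − 4.859 = 2.311, limited to 2 d.p. → 3 s.f.; 6.942 + 8.282 = 15.224, limited to 3 d.p. → 5 s.f.
Carrying full precision, 2.311 ÷ 15.224 = 0.151799789806…; keep min(3, 5) = 3 s.f.
Rounded to 3 significant figures: 0.152.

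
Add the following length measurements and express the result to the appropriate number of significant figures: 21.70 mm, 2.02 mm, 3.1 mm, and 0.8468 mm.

21.70 mm + 2.02 mm + 3.1 mm + 0.8468 mm = 27.6668 mm.
Addition/subtraction keeps the fewest decimal places: 21.70 → 2 decimal places, 2.02 → 2 decimal places, 3.1 → 1 decimal place, 0.8468 → 4 decimal places; limit is 1.
Rounded to 1 decimal place: 27.7 mm.

27.7 mm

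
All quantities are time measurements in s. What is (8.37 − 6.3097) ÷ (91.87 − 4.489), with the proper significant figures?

8.37 − 6.3097 = 2.0603, limited to 2 d.p. → 3 s.f.; 91.87 − 4.489 = 87.381, limited to 2 d.p. → 4 s.f.
Carrying full precision, 2.0603 ÷ 87.381 = 0.0235783522734…; keep min(3, 4) = 3 s.f.
Rounded to 3 significant figures: 0.0236.

0.0236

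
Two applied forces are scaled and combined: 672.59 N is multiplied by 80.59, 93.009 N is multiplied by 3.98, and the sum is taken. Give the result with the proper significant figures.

672.59 × 80.59 = 54204.0281 → 5.420 × 10⁴ N (4 s.f., last digit at the 10^1 place).
93.009 × 3.98 = 370.17582 → 3.70 × 10² N (3 s.f., last digit at the 10^0 place).
Sum: 54574.20392 N; keep the coarser place, 10^1.
Result: 5.457 × 10⁴ N.

5.457 × 10⁴ N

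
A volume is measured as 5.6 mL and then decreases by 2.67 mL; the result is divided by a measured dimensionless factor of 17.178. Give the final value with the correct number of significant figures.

5.6 mL − 2.67 mL = 2.93 mL; the difference is limited to 1 decimal place (2 s.f.).
Carrying full precision, 2.93 ÷ 17.178 = 0.170567004308… mL; 17.178 has 5 s.f., so the result keeps min(2, 5) = 2 s.f.
Rounded to 2 significant figures: 0.17 mL.

0.17 mL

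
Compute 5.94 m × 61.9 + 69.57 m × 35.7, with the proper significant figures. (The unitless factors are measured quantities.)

5.94 × 61.9 = 367.686 → 368 m (3 s.f., last digit at the 10^0 place).
69.57 × 35.7 = 2483.649 → 2.48 × 10^3 m (3 s.f., last digit at the 10^1 place).
Sum: 2851.335 m; keep the coarser place, 10^1.
Result: 2.85 × 10^3 m.

2.85 × 10^3 m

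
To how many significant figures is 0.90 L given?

0.90: leading zeros are not significant; trailing zeros after a decimal point are significant.

2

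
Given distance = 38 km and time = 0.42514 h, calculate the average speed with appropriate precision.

average speed = 38 km ÷ 0.42514 h = 89.3823211177… km/h.
38 has 2 significant figures; 0.42514 has 5.
Division/multiplication keeps the fewest: 2 significant figures.
Rounded: 89 km/h.

89 km/h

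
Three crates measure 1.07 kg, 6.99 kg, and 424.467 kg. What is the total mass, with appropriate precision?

432.53 kg

1.07 kg + 6.99 kg + 424.467 kg = 432.527 kg.
Addition/subtraction keeps the fewest decimal places: 1.07 → 2 decimal places, 6.99 → 2 decimal places, 424.467 → 3 decimal places; limit is 2.
Rounded to 2 decimal places: 432.53 kg.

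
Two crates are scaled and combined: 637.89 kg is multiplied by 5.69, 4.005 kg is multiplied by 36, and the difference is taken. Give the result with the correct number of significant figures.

637.89 × 5.69 = 3629.5941 → 3.63 × 10³ kg (3 s.f., last digit at the 10^1 place).
4.005 × 36 = 144.18 → 1.4 × 10² kg (2 s.f., last digit at the 10^1 place).
Difference: 3485.4141 kg; keep the coarser place, 10^1.
Result: 3.49 × 10³ kg.

3.49 × 10³ kg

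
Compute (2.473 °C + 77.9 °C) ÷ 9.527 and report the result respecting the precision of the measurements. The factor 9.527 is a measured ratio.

2.473 °C + 77.9 °C = 80.373 °C; the sum is limited to 1 decimal place (3 s.f.).
Carrying full precision, 80.373 ÷ 9.527 = 8.43633882649… °C; 9.527 has 4 s.f., so the result keeps min(3, 4) = 3 s.f.
Rounded to 3 significant figures: 8.44 °C.

8.44 °C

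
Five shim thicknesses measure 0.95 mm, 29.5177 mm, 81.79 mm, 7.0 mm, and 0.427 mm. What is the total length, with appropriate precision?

119.7 mm

0.95 mm + 29.5177 mm + 81.79 mm + 7.0 mm + 0.427 mm = 119.6847 mm.
Addition/subtraction keeps the fewest decimal places: 0.95 → 2 decimal places, 29.5177 → 4 decimal places, 81.79 → 2 decimal places, 7.0 → 1 decimal place, 0.427 → 3 decimal places; limit is 1.
Rounded to 1 decimal place: 119.7 mm.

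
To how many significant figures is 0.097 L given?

2

0.097: leading zeros are not significant.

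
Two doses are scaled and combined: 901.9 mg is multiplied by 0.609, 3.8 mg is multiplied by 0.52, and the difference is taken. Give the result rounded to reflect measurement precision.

901.9 × 0.609 = 549.2571 → 549 mg (3 s.f., last digit at the 10^0 place).
3.8 × 0.52 = 1.976 → 2.0 mg (2 s.f., last digit at the 10^-1 place).
Difference: 547.2811 mg; keep the coarser place, 10^0.
Result: 547 mg.

547 mg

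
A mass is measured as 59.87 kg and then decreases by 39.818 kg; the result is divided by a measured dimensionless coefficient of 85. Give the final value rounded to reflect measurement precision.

59.87 kg − 39.818 kg = 20.052 kg; the difference is limited to 2 decimal places (4 s.f.).
Carrying full precision, 20.052 ÷ 85 = 0.235905882353… kg; 85 has 2 s.f., so the result keeps min(4, 2) = 2 s.f.
Rounded to 2 significant figures: 0.24 kg.

0.24 kg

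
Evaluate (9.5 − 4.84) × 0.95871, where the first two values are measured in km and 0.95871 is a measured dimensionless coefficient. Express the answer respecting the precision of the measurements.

9.5 km − 4.84 km = 4.66 km; the difference is limited to 1 decimal place (2 s.f.).
Carrying full precision, 4.66 × 0.95871 = 4.4675886 km; 0.95871 has 5 s.f., so the result keeps min(2, 5) = 2 s.f.
Rounded to 2 significant figures: 4.5 km.

4.5 km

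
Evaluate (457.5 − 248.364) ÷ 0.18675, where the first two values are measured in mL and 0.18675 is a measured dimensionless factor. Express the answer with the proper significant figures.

457.5 mL − 248.364 mL = 209.136 mL; the difference is limited to 1 decimal place (4 s.f.).
Carrying full precision, 209.136 ÷ 0.18675 = 1119.87148594… mL; 0.18675 has 5 s.f., so the result keeps min(4, 5) = 4 s.f.
Rounded to 4 significant figures: 1.120 × 10³ mL.

1.120 × 10³ mL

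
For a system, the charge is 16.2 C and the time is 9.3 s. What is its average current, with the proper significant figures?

average current = 16.2 C ÷ 9.3 s = 1.74193548387… A.
16.2 has 3 significant figures; 9.3 has 2.
Division/multiplication keeps the fewest: 2 significant figures.
Rounded: 1.7 A.

1.7 A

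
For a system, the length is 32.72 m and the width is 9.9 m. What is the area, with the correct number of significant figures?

3.2 × 10^2 m²

area = 32.72 m × 9.9 m = 323.928 m².
32.72 has 4 significant figures; 9.9 has 2.
Division/multiplication keeps the fewest: 2 significant figures.
Rounded: 3.2 × 10^2 m².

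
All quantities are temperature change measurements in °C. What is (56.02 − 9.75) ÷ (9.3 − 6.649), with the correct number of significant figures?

17

56.02 − 9.75 = 46.27, limited to 2 d.p. → 4 s.f.; 9.3 − 6.649 = 2.651, limited to 1 d.p. → 2 s.f.
Carrying full precision, 46.27 ÷ 2.651 = 17.4537910223…; keep min(4, 2) = 2 s.f.
Rounded to 2 significant figures: 17.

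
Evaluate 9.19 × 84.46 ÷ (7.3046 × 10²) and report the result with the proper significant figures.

1.06

9.19 × 84.46 ÷ (7.3046 × 10²) = 1.06260082688…
Multiplication/division keeps the fewest significant figures: 9.19 → 3 s.f., 84.46 → 4 s.f., 7.3046 × 10² → 5 s.f.; limit is 3.
Rounded to 3 significant figures: 1.06.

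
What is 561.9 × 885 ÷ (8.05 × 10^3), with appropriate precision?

61.8

561.9 × 885 ÷ (8.05 × 10^3) = 61.7740993789…
Multiplication/division keeps the fewest significant figures: 561.9 → 4 s.f., 885 → 3 s.f., 8.05 × 10^3 → 3 s.f.; limit is 3.
Rounded to 3 significant figures: 61.8.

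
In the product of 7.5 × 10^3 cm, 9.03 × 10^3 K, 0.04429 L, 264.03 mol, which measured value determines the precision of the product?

7.5 × 10^3 cm

7.5 × 10^3 cm → 2 s.f.; 9.03 × 10^3 K → 3 s.f.; 0.04429 L → 4 s.f.; 264.03 mol → 5 s.f.
The fewest is 2 significant figures, from 7.5 × 10^3 cm.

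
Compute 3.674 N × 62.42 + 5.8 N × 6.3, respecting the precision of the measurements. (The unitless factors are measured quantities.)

3.674 × 62.42 = 229.33108 → 229.3 N (4 s.f., last digit at the 10^-1 place).
5.8 × 6.3 = 36.54 → 37 N (2 s.f., last digit at the 10^0 place).
Sum: 265.87108 N; keep the coarser place, 10^0.
Result: 266 N.

266 N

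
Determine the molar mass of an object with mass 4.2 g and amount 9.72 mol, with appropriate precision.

molar mass = 4.2 g ÷ 9.72 mol = 0.432098765432… g/mol.
4.2 has 2 significant figures; 9.72 has 3.
Division/multiplication keeps the fewest: 2 significant figures.
Rounded: 0.43 g/mol.

0.43 g/mol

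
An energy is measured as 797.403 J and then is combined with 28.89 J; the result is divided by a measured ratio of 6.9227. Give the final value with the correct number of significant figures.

797.403 J + 28.89 J = 826.293 J; the sum is limited to 2 decimal places (5 s.f.).
Carrying full precision, 826.293 ÷ 6.9227 = 119.359931819… J; 6.9227 has 5 s.f., so the result keeps min(5, 5) = 5 s.f.
Rounded to 5 significant figures: 119.36 J.

119.36 J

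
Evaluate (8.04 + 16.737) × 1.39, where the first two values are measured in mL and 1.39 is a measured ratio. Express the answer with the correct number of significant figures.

8.04 mL + 16.737 mL = 24.777 mL; the sum is limited to 2 decimal places (4 s.f.).
Carrying full precision, 24.777 × 1.39 = 34.44003 mL; 1.39 has 3 s.f., so the result keeps min(4, 3) = 3 s.f.
Rounded to 3 significant figures: 34.4 mL.

34.4 mL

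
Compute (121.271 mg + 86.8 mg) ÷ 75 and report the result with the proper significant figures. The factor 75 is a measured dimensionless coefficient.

121.271 mg + 86.8 mg = 208.071 mg; the sum is limited to 1 decimal place (4 s.f.).
Carrying full precision, 208.071 ÷ 75 = 2.77428 mg; 75 has 2 s.f., so the result keeps min(4, 2) = 2 s.f.
Rounded to 2 significant figures: 2.8 mg.

2.8 mg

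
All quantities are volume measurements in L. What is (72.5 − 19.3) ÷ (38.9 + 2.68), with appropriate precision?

72.5 − 19.3 = 53.2, limited to 1 d.p. → 3 s.f.; 38.9 + 2.68 = 41.58, limited to 1 d.p. → 3 s.f.
Carrying full precision, 53.2 ÷ 41.58 = 1.27946127946…; keep min(3, 3) = 3 s.f.
Rounded to 3 significant figures: 1.28.

1.28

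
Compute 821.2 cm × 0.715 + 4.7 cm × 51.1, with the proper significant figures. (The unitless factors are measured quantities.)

8.3 × 10² cm

821.2 × 0.715 = 587.158 → 587 cm (3 s.f., last digit at the 10^0 place).
4.7 × 51.1 = 240.17 → 2.4 × 10² cm (2 s.f., last digit at the 10^1 place).
Sum: 827.328 cm; keep the coarser place, 10^1.
Result: 8.3 × 10² cm.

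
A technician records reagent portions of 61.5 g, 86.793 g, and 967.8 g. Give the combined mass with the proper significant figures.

1.1161 × 10³ g

61.5 g + 86.793 g + 967.8 g = 1116.093 g.
Addition/subtraction keeps the fewest decimal places: 61.5 → 1 decimal place, 86.793 → 3 decimal places, 967.8 → 1 decimal place; limit is 1.
Rounded to 1 decimal place: 1.1161 × 10³ g.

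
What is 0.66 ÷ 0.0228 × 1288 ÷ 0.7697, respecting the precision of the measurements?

0.66 ÷ 0.0228 × 1288 ÷ 0.7697 = 48439.9253298…
Multiplication/division keeps the fewest significant figures: 0.66 → 2 s.f., 0.0228 → 3 s.f., 1288 → 4 s.f., 0.7697 → 4 s.f.; limit is 2.
Rounded to 2 significant figures: 4.8 × 10^4.

4.8 × 10^4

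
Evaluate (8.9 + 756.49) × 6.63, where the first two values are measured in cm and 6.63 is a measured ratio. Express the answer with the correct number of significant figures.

5.07 × 10^3 cm

8.9 cm + 756.49 cm = 765.39 cm; the sum is limited to 1 decimal place (4 s.f.).
Carrying full precision, 765.39 × 6.63 = 5074.5357 cm; 6.63 has 3 s.f., so the result keeps min(4, 3) = 3 s.f.
Rounded to 3 significant figures: 5.07 × 10^3 cm.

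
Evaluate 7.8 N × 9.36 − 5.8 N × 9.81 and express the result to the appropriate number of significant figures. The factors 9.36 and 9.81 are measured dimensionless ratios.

16 N

7.8 × 9.36 = 73.008 → 73 N (2 s.f., last digit at the 10^0 place).
5.8 × 9.81 = 56.898 → 57 N (2 s.f., last digit at the 10^0 place).
Difference: 16.11 N; keep the coarser place, 10^0.
Result: 16 N.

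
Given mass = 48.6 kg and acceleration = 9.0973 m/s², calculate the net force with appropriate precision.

442 N

net force = 48.6 kg × 9.0973 m/s² = 442.12878 N.
48.6 has 3 significant figures; 9.0973 has 5.
Division/multiplication keeps the fewest: 3 significant figures.
Rounded: 442 N.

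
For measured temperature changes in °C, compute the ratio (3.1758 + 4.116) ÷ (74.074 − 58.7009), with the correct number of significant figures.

3.1758 + 4.116 = 7.2918, limited to 3 d.p. → 4 s.f.; 74.074 − 58.7009 = 15.3731, limited to 3 d.p. → 5 s.f.
Carrying full precision, 7.2918 ÷ 15.3731 = 0.474322030039…; keep min(4, 5) = 4 s.f.
Rounded to 4 significant figures: 0.4743.

0.4743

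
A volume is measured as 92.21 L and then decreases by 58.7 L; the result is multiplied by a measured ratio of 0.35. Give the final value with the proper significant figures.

12 L

92.21 L − 58.7 L = 33.51 L; the difference is limited to 1 decimal place (3 s.f.).
Carrying full precision, 33.51 × 0.35 = 11.7285 L; 0.35 has 2 s.f., so the result keeps min(3, 2) = 2 s.f.
Rounded to 2 significant figures: 12 L.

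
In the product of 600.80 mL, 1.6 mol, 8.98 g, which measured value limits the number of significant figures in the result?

600.80 mL → 5 s.f.; 1.6 mol → 2 s.f.; 8.98 g → 3 s.f.
The fewest is 2 significant figures, from 1.6 mol.

1.6 mol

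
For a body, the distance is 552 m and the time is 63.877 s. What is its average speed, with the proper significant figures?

average speed = 552 m ÷ 63.877 s = 8.64160809055… m/s.
552 has 3 significant figures; 63.877 has 5.
Division/multiplication keeps the fewest: 3 significant figures.
Rounded: 8.64 m/s.

8.64 m/s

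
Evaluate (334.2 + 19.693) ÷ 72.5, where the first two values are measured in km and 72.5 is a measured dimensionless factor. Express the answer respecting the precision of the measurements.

4.88 km

334.2 km + 19.693 km = 353.893 km; the sum is limited to 1 decimal place (4 s.f.).
Carrying full precision, 353.893 ÷ 72.5 = 4.88128275862… km; 72.5 has 3 s.f., so the result keeps min(4, 3) = 3 s.f.
Rounded to 3 significant figures: 4.88 km.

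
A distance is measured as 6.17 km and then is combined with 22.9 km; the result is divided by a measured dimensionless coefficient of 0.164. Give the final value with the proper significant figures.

177 km

6.17 km + 22.9 km = 29.07 km; the sum is limited to 1 decimal place (3 s.f.).
Carrying full precision, 29.07 ÷ 0.164 = 177.256097561… km; 0.164 has 3 s.f., so the result keeps min(3, 3) = 3 s.f.
Rounded to 3 significant figures: 177 km.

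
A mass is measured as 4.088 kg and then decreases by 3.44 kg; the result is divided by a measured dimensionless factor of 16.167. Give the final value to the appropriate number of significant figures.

4.088 kg − 3.44 kg = 0.648 kg; the difference is limited to 2 decimal places (2 s.f.).
Carrying full precision, 0.648 ÷ 16.167 = 0.0400816478011… kg; 16.167 has 5 s.f., so the result keeps min(2, 5) = 2 s.f.
Rounded to 2 significant figures: 4.0 × 10^-2 kg.

4.0 × 10^-2 kg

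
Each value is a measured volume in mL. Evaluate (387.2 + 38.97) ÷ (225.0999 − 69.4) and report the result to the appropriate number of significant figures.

2.737

387.2 + 38.97 = 426.17, limited to 1 d.p. → 4 s.f.; 225.0999 − 69.4 = 155.6999, limited to 1 d.p. → 4 s.f.
Carrying full precision, 426.17 ÷ 155.6999 = 2.73712442975…; keep min(4, 4) = 4 s.f.
Rounded to 4 significant figures: 2.737.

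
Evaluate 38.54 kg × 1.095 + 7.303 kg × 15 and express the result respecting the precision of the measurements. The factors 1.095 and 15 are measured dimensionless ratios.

1.5 × 10^2 kg

38.54 × 1.095 = 42.2013 → 42.20 kg (4 s.f., last digit at the 10^-2 place).
7.303 × 15 = 109.545 → 1.1 × 10^2 kg (2 s.f., last digit at the 10^1 place).
Sum: 151.7463 kg; keep the coarser place, 10^1.
Result: 1.5 × 10^2 kg.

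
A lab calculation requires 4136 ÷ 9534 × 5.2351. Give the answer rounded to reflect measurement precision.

4136 ÷ 9534 × 5.2351 = 2.27106918397…
Multiplication/division keeps the fewest significant figures: 4136 → 4 s.f., 9534 → 4 s.f., 5.2351 → 5 s.f.; limit is 4.
Rounded to 4 significant figures: 2.271.

2.271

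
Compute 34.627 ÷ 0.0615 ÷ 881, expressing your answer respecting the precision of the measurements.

34.627 ÷ 0.0615 ÷ 881 = 0.639092679236…
Multiplication/division keeps the fewest significant figures: 34.627 → 5 s.f., 0.0615 → 3 s.f., 881 → 3 s.f.; limit is 3.
Rounded to 3 significant figures: 6.39 × 10⁻¹.

6.39 × 10⁻¹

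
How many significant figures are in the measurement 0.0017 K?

0.0017: leading zeros are not significant.

2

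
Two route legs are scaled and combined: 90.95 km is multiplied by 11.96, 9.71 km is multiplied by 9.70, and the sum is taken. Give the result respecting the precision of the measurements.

90.95 × 11.96 = 1087.762 → 1088 km (4 s.f., last digit at the 10^0 place).
9.71 × 9.70 = 94.187 → 94.2 km (3 s.f., last digit at the 10^-1 place).
Sum: 1181.949 km; keep the coarser place, 10^0.
Result: 1182 km.

1182 km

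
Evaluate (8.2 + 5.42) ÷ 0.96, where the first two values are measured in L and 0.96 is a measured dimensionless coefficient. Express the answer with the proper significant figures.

8.2 L + 5.42 L = 13.62 L; the sum is limited to 1 decimal place (3 s.f.).
Carrying full precision, 13.62 ÷ 0.96 = 14.1875 L; 0.96 has 2 s.f., so the result keeps min(3, 2) = 2 s.f.
Rounded to 2 significant figures: 14 L.

14 L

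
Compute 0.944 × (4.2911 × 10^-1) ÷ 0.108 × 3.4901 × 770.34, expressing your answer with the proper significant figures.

1.01 × 10^4

0.944 × (4.2911 × 10^-1) ÷ 0.108 × 3.4901 × 770.34 = 10084.1011731…
Multiplication/division keeps the fewest significant figures: 0.944 → 3 s.f., 4.2911 × 10^-1 → 5 s.f., 0.108 → 3 s.f., 3.4901 → 5 s.f., 770.34 → 5 s.f.; limit is 3.
Rounded to 3 significant figures: 1.01 × 10^4.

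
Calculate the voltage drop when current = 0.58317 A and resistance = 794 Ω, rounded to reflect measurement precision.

463 V

voltage drop = 0.58317 A × 794 Ω = 463.03698 V.
0.58317 has 5 significant figures; 794 has 3.
Division/multiplication keeps the fewest: 3 significant figures.
Rounded: 463 V.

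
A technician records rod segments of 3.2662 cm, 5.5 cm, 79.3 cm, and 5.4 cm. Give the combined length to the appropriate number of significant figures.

93.5 cm

3.2662 cm + 5.5 cm + 79.3 cm + 5.4 cm = 93.4662 cm.
Addition/subtraction keeps the fewest decimal places: 3.2662 → 4 decimal places, 5.5 → 1 decimal place, 79.3 → 1 decimal place, 5.4 → 1 decimal place; limit is 1.
Rounded to 1 decimal place: 93.5 cm.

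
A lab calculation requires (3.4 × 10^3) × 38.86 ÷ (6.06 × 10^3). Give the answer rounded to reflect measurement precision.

(3.4 × 10^3) × 38.86 ÷ (6.06 × 10^3) = 21.802640264…
Multiplication/division keeps the fewest significant figures: 3.4 × 10^3 → 2 s.f., 38.86 → 4 s.f., 6.06 × 10^3 → 3 s.f.; limit is 2.
Rounded to 2 significant figures: 22.

22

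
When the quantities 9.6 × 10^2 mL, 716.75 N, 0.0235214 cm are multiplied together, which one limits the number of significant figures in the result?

9.6 × 10^2 mL

9.6 × 10^2 mL → 2 s.f.; 716.75 N → 5 s.f.; 0.0235214 cm → 6 s.f.
The fewest is 2 significant figures, from 9.6 × 10^2 mL.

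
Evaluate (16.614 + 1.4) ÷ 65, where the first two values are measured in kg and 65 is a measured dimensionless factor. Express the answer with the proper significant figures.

16.614 kg + 1.4 kg = 18.014 kg; the sum is limited to 1 decimal place (3 s.f.).
Carrying full precision, 18.014 ÷ 65 = 0.277138461538… kg; 65 has 2 s.f., so the result keeps min(3, 2) = 2 s.f.
Rounded to 2 significant figures: 2.8 × 10^-1 kg.

2.8 × 10^-1 kg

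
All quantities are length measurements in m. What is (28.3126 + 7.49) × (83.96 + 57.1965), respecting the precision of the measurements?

5054 m²

28.3126 + 7.49 = 35.8026, limited to 2 d.p. → 4 s.f.; 83.96 + 57.1965 = 141.1565, limited to 2 d.p. → 5 s.f.
Carrying full precision, 35.8026 × 141.1565 = 5053.7697069; keep min(4, 5) = 4 s.f.
Rounded to 4 significant figures: 5054 m².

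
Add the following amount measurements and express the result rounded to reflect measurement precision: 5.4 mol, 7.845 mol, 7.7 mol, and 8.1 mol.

5.4 mol + 7.845 mol + 7.7 mol + 8.1 mol = 29.045 mol.
Addition/subtraction keeps the fewest decimal places: 5.4 → 1 decimal place, 7.845 → 3 decimal places, 7.7 → 1 decimal place, 8.1 → 1 decimal place; limit is 1.
Rounded to 1 decimal place: 29.0 mol.

29.0 mol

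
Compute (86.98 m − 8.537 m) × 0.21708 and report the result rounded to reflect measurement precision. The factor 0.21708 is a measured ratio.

86.98 m − 8.537 m = 78.443 m; the difference is limited to 2 decimal places (4 s.f.).
Carrying full precision, 78.443 × 0.21708 = 17.02840644 m; 0.21708 has 5 s.f., so the result keeps min(4, 5) = 4 s.f.
Rounded to 4 significant figures: 17.03 m.

17.03 m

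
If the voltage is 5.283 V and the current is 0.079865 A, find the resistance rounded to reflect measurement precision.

66.15 Ω

resistance = 5.283 V ÷ 0.079865 A = 66.1491266512… Ω.
5.283 has 4 significant figures; 0.079865 has 5.
Division/multiplication keeps the fewest: 4 significant figures.
Rounded: 66.15 Ω.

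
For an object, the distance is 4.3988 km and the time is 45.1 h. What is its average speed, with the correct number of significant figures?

9.75 × 10^-2 km/h

average speed = 4.3988 km ÷ 45.1 h = 0.097534368071… km/h.
4.3988 has 5 significant figures; 45.1 has 3.
Division/multiplication keeps the fewest: 3 significant figures.
Rounded: 9.75 × 10^-2 km/h.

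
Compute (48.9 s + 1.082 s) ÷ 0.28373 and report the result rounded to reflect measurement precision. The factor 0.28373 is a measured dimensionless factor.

176 s

48.9 s + 1.082 s = 49.982 s; the sum is limited to 1 decimal place (3 s.f.).
Carrying full precision, 49.982 ÷ 0.28373 = 176.160434216… s; 0.28373 has 5 s.f., so the result keeps min(3, 5) = 3 s.f.
Rounded to 3 significant figures: 176 s.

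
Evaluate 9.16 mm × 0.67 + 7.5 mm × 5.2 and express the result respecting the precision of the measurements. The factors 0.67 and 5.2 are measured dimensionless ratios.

9.16 × 0.67 = 6.1372 → 6.1 mm (2 s.f., last digit at the 10^-1 place).
7.5 × 5.2 = 39 → 39 mm (2 s.f., last digit at the 10^0 place).
Sum: 45.1372 mm; keep the coarser place, 10^0.
Result: 45 mm.

45 mm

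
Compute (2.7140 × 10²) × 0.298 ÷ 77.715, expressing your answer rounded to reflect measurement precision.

(2.7140 × 10²) × 0.298 ÷ 77.715 = 1.04068969954…
Multiplication/division keeps the fewest significant figures: 2.7140 × 10² → 5 s.f., 0.298 → 3 s.f., 77.715 → 5 s.f.; limit is 3.
Rounded to 3 significant figures: 1.04.

1.04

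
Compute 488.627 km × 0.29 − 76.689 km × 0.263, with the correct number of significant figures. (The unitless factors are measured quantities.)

1.2 × 10^2 km

488.627 × 0.29 = 141.70183 → 1.4 × 10^2 km (2 s.f., last digit at the 10^1 place).
76.689 × 0.263 = 20.169207 → 20.2 km (3 s.f., last digit at the 10^-1 place).
Difference: 121.532623 km; keep the coarser place, 10^1.
Result: 1.2 × 10^2 km.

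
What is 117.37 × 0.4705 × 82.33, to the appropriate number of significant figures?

117.37 × 0.4705 × 82.33 = 4546.47542305
Multiplication/division keeps the fewest significant figures: 117.37 → 5 s.f., 0.4705 → 4 s.f., 82.33 → 4 s.f.; limit is 4.
Rounded to 4 significant figures: 4546.

4546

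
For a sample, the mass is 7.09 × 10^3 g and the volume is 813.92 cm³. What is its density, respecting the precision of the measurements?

8.71 g/cm³

density = 7.09 × 10^3 g ÷ 813.92 cm³ = 8.71092982111… g/cm³.
7.09 × 10^3 has 3 significant figures; 813.92 has 5.
Division/multiplication keeps the fewest: 3 significant figures.
Rounded: 8.71 g/cm³.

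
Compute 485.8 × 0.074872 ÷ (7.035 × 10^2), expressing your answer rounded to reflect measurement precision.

0.05170

485.8 × 0.074872 ÷ (7.035 × 10^2) = 0.0517026547264…
Multiplication/division keeps the fewest significant figures: 485.8 → 4 s.f., 0.074872 → 5 s.f., 7.035 × 10^2 → 4 s.f.; limit is 4.
Rounded to 4 significant figures: 0.05170.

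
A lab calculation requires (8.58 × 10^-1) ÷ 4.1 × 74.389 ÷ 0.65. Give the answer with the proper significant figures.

24

(8.58 × 10^-1) ÷ 4.1 × 74.389 ÷ 0.65 = 23.9496292683…
Multiplication/division keeps the fewest significant figures: 8.58 × 10^-1 → 3 s.f., 4.1 → 2 s.f., 74.389 → 5 s.f., 0.65 → 2 s.f.; limit is 2.
Rounded to 2 significant figures: 24.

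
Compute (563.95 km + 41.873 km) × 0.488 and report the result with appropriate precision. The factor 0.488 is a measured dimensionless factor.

296 km

563.95 km + 41.873 km = 605.823 km; the sum is limited to 2 decimal places (5 s.f.).
Carrying full precision, 605.823 × 0.488 = 295.641624 km; 0.488 has 3 s.f., so the result keeps min(5, 3) = 3 s.f.
Rounded to 3 significant figures: 296 km.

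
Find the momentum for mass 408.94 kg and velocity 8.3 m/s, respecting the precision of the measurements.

momentum = 408.94 kg × 8.3 m/s = 3394.202 kg·m/s.
408.94 has 5 significant figures; 8.3 has 2.
Division/multiplication keeps the fewest: 2 significant figures.
Rounded: 3.4 × 10³ kg·m/s.

3.4 × 10³ kg·m/s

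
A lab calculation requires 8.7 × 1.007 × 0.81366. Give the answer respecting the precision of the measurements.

7.1

8.7 × 1.007 × 0.81366 = 7.128393894
Multiplication/division keeps the fewest significant figures: 8.7 → 2 s.f., 1.007 → 4 s.f., 0.81366 → 5 s.f.; limit is 2.
Rounded to 2 significant figures: 7.1.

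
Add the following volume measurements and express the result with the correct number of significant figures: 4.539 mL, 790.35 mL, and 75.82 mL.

4.539 mL + 790.35 mL + 75.82 mL = 870.709 mL.
Addition/subtraction keeps the fewest decimal places: 4.539 → 3 decimal places, 790.35 → 2 decimal places, 75.82 → 2 decimal places; limit is 2.
Rounded to 2 decimal places: 870.71 mL.

870.71 mL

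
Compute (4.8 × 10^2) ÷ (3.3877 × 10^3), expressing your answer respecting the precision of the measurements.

0.14

(4.8 × 10^2) ÷ (3.3877 × 10^3) = 0.141689051569…
Multiplication/division keeps the fewest significant figures: 4.8 × 10^2 → 2 s.f., 3.3877 × 10^3 → 5 s.f.; limit is 2.
Rounded to 2 significant figures: 0.14.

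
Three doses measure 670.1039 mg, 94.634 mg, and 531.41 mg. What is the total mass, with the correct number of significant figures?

670.1039 mg + 94.634 mg + 531.41 mg = 1296.1479 mg.
Addition/subtraction keeps the fewest decimal places: 670.1039 → 4 decimal places, 94.634 → 3 decimal places, 531.41 → 2 decimal places; limit is 2.
Rounded to 2 decimal places: 1296.15 mg.

1296.15 mg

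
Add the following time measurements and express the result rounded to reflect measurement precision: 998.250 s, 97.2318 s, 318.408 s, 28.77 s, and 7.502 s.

998.250 s + 97.2318 s + 318.408 s + 28.77 s + 7.502 s = 1450.1618 s.
Addition/subtraction keeps the fewest decimal places: 998.250 → 3 decimal places, 97.2318 → 4 decimal places, 318.408 → 3 decimal places, 28.77 → 2 decimal places, 7.502 → 3 decimal places; limit is 2.
Rounded to 2 decimal places: 1450.16 s.

1450.16 s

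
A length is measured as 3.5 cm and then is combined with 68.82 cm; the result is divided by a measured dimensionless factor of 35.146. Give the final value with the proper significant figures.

3.5 cm + 68.82 cm = 72.32 cm; the sum is limited to 1 decimal place (3 s.f.).
Carrying full precision, 72.32 ÷ 35.146 = 2.05770215672… cm; 35.146 has 5 s.f., so the result keeps min(3, 5) = 3 s.f.
Rounded to 3 significant figures: 2.06 cm.

2.06 cm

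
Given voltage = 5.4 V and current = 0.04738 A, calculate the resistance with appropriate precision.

resistance = 5.4 V ÷ 0.04738 A = 113.972140144… Ω.
5.4 has 2 significant figures; 0.04738 has 4.
Division/multiplication keeps the fewest: 2 significant figures.
Rounded: 1.1 × 10^2 Ω.

1.1 × 10^2 Ω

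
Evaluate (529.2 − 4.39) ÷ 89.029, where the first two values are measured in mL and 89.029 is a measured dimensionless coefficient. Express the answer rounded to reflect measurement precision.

529.2 mL − 4.39 mL = 524.81 mL; the difference is limited to 1 decimal place (4 s.f.).
Carrying full precision, 524.81 ÷ 89.029 = 5.89482078873… mL; 89.029 has 5 s.f., so the result keeps min(4, 5) = 4 s.f.
Rounded to 4 significant figures: 5.895 mL.

5.895 mL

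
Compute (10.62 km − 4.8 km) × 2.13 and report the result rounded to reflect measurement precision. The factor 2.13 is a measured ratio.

12 km

10.62 km − 4.8 km = 5.82 km; the difference is limited to 1 decimal place (2 s.f.).
Carrying full precision, 5.82 × 2.13 = 12.3966 km; 2.13 has 3 s.f., so the result keeps min(2, 3) = 2 s.f.
Rounded to 2 significant figures: 12 km.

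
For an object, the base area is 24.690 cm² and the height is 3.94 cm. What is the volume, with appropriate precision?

97.3 cm³

volume = 24.690 cm² × 3.94 cm = 97.2786 cm³.
24.690 has 5 significant figures; 3.94 has 3.
Division/multiplication keeps the fewest: 3 significant figures.
Rounded: 97.3 cm³.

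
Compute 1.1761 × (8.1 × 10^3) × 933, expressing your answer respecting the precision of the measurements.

8.9 × 10^6

1.1761 × (8.1 × 10^3) × 933 = 8888140.53
Multiplication/division keeps the fewest significant figures: 1.1761 → 5 s.f., 8.1 × 10^3 → 2 s.f., 933 → 3 s.f.; limit is 2.
Rounded to 2 significant figures: 8.9 × 10^6.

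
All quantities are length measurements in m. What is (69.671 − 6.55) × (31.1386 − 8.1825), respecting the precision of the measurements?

69.671 − 6.55 = 63.121, limited to 2 d.p. → 4 s.f.; 31.1386 − 8.1825 = 22.9561, limited to 4 d.p. → 6 s.f.
Carrying full precision, 63.121 × 22.9561 = 1449.0119881; keep min(4, 6) = 4 s.f.
Rounded to 4 significant figures: 1449 m².

1449 m²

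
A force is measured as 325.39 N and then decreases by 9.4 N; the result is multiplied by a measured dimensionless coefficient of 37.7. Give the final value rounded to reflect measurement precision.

1.19 × 10⁴ N

325.39 N − 9.4 N = 315.99 N; the difference is limited to 1 decimal place (4 s.f.).
Carrying full precision, 315.99 × 37.7 = 11912.823 N; 37.7 has 3 s.f., so the result keeps min(4, 3) = 3 s.f.
Rounded to 3 significant figures: 1.19 × 10⁴ N.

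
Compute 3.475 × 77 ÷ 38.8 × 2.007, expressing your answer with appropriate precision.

3.475 × 77 ÷ 38.8 × 2.007 = 13.8407996134…
Multiplication/division keeps the fewest significant figures: 3.475 → 4 s.f., 77 → 2 s.f., 38.8 → 3 s.f., 2.007 → 4 s.f.; limit is 2.
Rounded to 2 significant figures: 14.

14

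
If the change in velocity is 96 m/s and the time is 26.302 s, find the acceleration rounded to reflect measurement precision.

acceleration = 96 m/s ÷ 26.302 s = 3.64991255418… m/s².
96 has 2 significant figures; 26.302 has 5.
Division/multiplication keeps the fewest: 2 significant figures.
Rounded: 3.6 m/s².

3.6 m/s²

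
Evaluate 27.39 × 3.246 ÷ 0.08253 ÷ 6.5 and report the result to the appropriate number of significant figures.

1.7 × 10²

27.39 × 3.246 ÷ 0.08253 ÷ 6.5 = 165.73542488…
Multiplication/division keeps the fewest significant figures: 27.39 → 4 s.f., 3.246 → 4 s.f., 0.08253 → 4 s.f., 6.5 → 2 s.f.; limit is 2.
Rounded to 2 significant figures: 1.7 × 10².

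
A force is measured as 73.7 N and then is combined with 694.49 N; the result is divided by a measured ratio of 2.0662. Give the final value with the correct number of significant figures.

73.7 N + 694.49 N = 768.19 N; the sum is limited to 1 decimal place (4 s.f.).
Carrying full precision, 768.19 ÷ 2.0662 = 371.788791017… N; 2.0662 has 5 s.f., so the result keeps min(4, 5) = 4 s.f.
Rounded to 4 significant figures: 371.8 N.

371.8 N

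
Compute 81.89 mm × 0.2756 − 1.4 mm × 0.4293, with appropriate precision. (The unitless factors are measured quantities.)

21.97 mm

81.89 × 0.2756 = 22.568884 → 22.57 mm (4 s.f., last digit at the 10^-2 place).
1.4 × 0.4293 = 0.60102 → 0.60 mm (2 s.f., last digit at the 10^-2 place).
Difference: 21.967864 mm; keep the coarser place, 10^-2.
Result: 21.97 mm.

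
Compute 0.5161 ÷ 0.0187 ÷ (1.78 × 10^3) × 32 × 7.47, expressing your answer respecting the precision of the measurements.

3.7

0.5161 ÷ 0.0187 ÷ (1.78 × 10^3) × 32 × 7.47 = 3.7063192934…
Multiplication/division keeps the fewest significant figures: 0.5161 → 4 s.f., 0.0187 → 3 s.f., 1.78 × 10^3 → 3 s.f., 32 → 2 s.f., 7.47 → 3 s.f.; limit is 2.
Rounded to 2 significant figures: 3.7.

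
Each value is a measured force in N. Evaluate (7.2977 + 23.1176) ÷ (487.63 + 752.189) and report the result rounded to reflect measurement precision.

0.0245320

7.2977 + 23.1176 = 30.4153, limited to 4 d.p. → 6 s.f.; 487.63 + 752.189 = 1239.819, limited to 2 d.p. → 6 s.f.
Carrying full precision, 30.4153 ÷ 1239.819 = 0.0245320486297…; keep min(6, 6) = 6 s.f.
Rounded to 6 significant figures: 0.0245320.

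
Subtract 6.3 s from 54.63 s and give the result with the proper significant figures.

48.3 s

54.63 s − 6.3 s = 48.33 s.
Addition/subtraction keeps the fewest decimal places: 54.63 → 2 decimal places, 6.3 → 1 decimal place; limit is 1.
Rounded to 1 decimal place: 48.3 s.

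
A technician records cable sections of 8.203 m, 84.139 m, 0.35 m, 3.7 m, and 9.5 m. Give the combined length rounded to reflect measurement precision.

8.203 m + 84.139 m + 0.35 m + 3.7 m + 9.5 m = 105.892 m.
Addition/subtraction keeps the fewest decimal places: 8.203 → 3 decimal places, 84.139 → 3 decimal places, 0.35 → 2 decimal places, 3.7 → 1 decimal place, 9.5 → 1 decimal place; limit is 1.
Rounded to 1 decimal place: 105.9 m.

105.9 m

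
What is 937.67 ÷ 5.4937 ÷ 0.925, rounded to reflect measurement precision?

937.67 ÷ 5.4937 ÷ 0.925 = 184.519958734…
Multiplication/division keeps the fewest significant figures: 937.67 → 5 s.f., 5.4937 → 5 s.f., 0.925 → 3 s.f.; limit is 3.
Rounded to 3 significant figures: 185.

185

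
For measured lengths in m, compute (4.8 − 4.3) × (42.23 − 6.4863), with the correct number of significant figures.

4.8 − 4.3 = 0.5, limited to 1 d.p. → 1 s.f.; 42.23 − 6.4863 = 35.7437, limited to 2 d.p. → 4 s.f.
Carrying full precision, 0.5 × 35.7437 = 17.87185; keep min(1, 4) = 1 s.f.
Rounded to 1 significant figure: 2 × 10^1 m².

2 × 10^1 m²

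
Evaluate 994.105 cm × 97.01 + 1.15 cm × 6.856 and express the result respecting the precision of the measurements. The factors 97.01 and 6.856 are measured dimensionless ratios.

994.105 × 97.01 = 96438.12605 → 9.644 × 10^4 cm (4 s.f., last digit at the 10^1 place).
1.15 × 6.856 = 7.8844 → 7.88 cm (3 s.f., last digit at the 10^-2 place).
Sum: 96446.01045 cm; keep the coarser place, 10^1.
Result: 9.645 × 10^4 cm.

9.645 × 10^4 cm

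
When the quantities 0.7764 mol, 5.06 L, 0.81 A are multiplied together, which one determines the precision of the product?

0.7764 mol → 4 s.f.; 5.06 L → 3 s.f.; 0.81 A → 2 s.f.
The fewest is 2 significant figures, from 0.81 A.

0.81 A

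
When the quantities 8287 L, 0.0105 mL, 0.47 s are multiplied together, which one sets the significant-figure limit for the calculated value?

0.47 s

8287 L → 4 s.f.; 0.0105 mL → 3 s.f.; 0.47 s → 2 s.f.
The fewest is 2 significant figures, from 0.47 s.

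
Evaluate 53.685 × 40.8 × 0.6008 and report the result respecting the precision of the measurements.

53.685 × 40.8 × 0.6008 = 1315.9610784
Multiplication/division keeps the fewest significant figures: 53.685 → 5 s.f., 40.8 → 3 s.f., 0.6008 → 4 s.f.; limit is 3.
Rounded to 3 significant figures: 1.32 × 10³.

1.32 × 10³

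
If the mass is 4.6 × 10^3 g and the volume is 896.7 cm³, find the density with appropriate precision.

5.1 g/cm³

density = 4.6 × 10^3 g ÷ 896.7 cm³ = 5.12992082079… g/cm³.
4.6 × 10^3 has 2 significant figures; 896.7 has 4.
Division/multiplication keeps the fewest: 2 significant figures.
Rounded: 5.1 g/cm³.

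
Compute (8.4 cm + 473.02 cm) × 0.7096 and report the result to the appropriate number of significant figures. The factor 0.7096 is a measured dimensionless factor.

8.4 cm + 473.02 cm = 481.42 cm; the sum is limited to 1 decimal place (4 s.f.).
Carrying full precision, 481.42 × 0.7096 = 341.615632 cm; 0.7096 has 4 s.f., so the result keeps min(4, 4) = 4 s.f.
Rounded to 4 significant figures: 3.416 × 10^2 cm.

3.416 × 10^2 cm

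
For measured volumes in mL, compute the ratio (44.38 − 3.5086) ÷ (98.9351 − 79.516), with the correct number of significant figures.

2.105

44.38 − 3.5086 = 40.8714, limited to 2 d.p. → 4 s.f.; 98.9351 − 79.516 = 19.4191, limited to 3 d.p. → 5 s.f.
Carrying full precision, 40.8714 ÷ 19.4191 = 2.10470104176…; keep min(4, 5) = 4 s.f.
Rounded to 4 significant figures: 2.105.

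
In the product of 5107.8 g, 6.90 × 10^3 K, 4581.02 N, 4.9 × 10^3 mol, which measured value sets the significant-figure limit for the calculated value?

4.9 × 10^3 mol

5107.8 g → 5 s.f.; 6.90 × 10^3 K → 3 s.f.; 4581.02 N → 6 s.f.; 4.9 × 10^3 mol → 2 s.f.
The fewest is 2 significant figures, from 4.9 × 10^3 mol.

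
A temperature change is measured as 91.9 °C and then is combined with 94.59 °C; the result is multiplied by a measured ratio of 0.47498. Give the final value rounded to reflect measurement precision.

88.58 °C

91.9 °C + 94.59 °C = 186.49 °C; the sum is limited to 1 decimal place (4 s.f.).
Carrying full precision, 186.49 × 0.47498 = 88.5790202 °C; 0.47498 has 5 s.f., so the result keeps min(4, 5) = 4 s.f.
Rounded to 4 significant figures: 88.58 °C.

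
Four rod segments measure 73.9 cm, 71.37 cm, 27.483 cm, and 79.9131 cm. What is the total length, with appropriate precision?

73.9 cm + 71.37 cm + 27.483 cm + 79.9131 cm = 252.6661 cm.
Addition/subtraction keeps the fewest decimal places: 73.9 → 1 decimal place, 71.37 → 2 decimal places, 27.483 → 3 decimal places, 79.9131 → 4 decimal places; limit is 1.
Rounded to 1 decimal place: 252.7 cm.

252.7 cm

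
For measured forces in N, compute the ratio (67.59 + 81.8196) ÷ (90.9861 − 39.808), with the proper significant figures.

2.9194

67.59 + 81.8196 = 149.4096, limited to 2 d.p. → 5 s.f.; 90.9861 − 39.808 = 51.1781, limited to 3 d.p. → 5 s.f.
Carrying full precision, 149.4096 ÷ 51.1781 = 2.91940497986…; keep min(5, 5) = 5 s.f.
Rounded to 5 significant figures: 2.9194.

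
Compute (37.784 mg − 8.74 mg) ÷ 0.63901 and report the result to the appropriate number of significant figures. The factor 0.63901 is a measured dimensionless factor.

45.45 mg

37.784 mg − 8.74 mg = 29.044 mg; the difference is limited to 2 decimal places (4 s.f.).
Carrying full precision, 29.044 ÷ 0.63901 = 45.4515578786… mg; 0.63901 has 5 s.f., so the result keeps min(4, 5) = 4 s.f.
Rounded to 4 significant figures: 45.45 mg.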